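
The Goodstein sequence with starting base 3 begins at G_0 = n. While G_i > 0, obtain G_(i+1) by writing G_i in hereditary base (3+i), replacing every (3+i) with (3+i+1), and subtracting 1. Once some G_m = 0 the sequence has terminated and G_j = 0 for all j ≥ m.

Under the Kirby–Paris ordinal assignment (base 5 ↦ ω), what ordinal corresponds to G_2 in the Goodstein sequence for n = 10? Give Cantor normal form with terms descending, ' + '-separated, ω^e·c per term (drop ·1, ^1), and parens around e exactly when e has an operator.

10 —HB3→ 3^2 + 1 —bump→ 4^2 + 1 = 17 —(−1)→ 16
16 —HB4→ 4^2 —bump→ 5^2 = 25 —(−1)→ 24
24 —HB5→ 4·5 + 4 —bump→ 4·6 + 4 = 28 —(−1)→ 27

ω·4 + 4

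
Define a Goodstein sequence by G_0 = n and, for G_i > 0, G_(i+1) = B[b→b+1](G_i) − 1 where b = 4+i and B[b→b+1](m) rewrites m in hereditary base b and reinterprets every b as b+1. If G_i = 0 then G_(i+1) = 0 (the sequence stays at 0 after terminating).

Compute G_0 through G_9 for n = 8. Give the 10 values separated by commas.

8 —HB4→ 2·4 —bump→ 2·5 = 10 —(−1)→ 9
9 —HB5→ 5 + 4 —bump→ 6 + 4 = 10 —(−1)→ 9
9 —HB6→ 6 + 3 —bump→ 7 + 3 = 10 —(−1)→ 9
9 —HB7→ 7 + 2 —bump→ 8 + 2 = 10 —(−1)→ 9
9 —HB8→ 8 + 1 —bump→ 9 + 1 = 10 —(−1)→ 9
9 —HB9→ 9 —bump→ 10 = 10 —(−1)→ 9
9 —HB10→ 9 —bump→ 9 = 9 —(−1)→ 8
8 —HB11→ 8 —bump→ 8 = 8 —(−1)→ 7
7 —HB12→ 7 —bump→ 7 = 7 —(−1)→ 6

8, 9, 9, 9, 9, 9, 9, 8, 7, 6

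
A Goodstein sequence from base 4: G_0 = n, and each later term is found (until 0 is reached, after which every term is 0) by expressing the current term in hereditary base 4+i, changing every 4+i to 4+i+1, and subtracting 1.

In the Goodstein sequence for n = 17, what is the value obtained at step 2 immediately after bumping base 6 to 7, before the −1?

[0] 17 ≡ 4^2 + 1 (base 4). Lift 5: 26. −1: 25.
[1] 25 ≡ 5^2 (base 5). Lift 6: 36. −1: 35.
[2] 35 ≡ 5·6 + 5 (base 6). Lift 7: 40. −1: 39.

40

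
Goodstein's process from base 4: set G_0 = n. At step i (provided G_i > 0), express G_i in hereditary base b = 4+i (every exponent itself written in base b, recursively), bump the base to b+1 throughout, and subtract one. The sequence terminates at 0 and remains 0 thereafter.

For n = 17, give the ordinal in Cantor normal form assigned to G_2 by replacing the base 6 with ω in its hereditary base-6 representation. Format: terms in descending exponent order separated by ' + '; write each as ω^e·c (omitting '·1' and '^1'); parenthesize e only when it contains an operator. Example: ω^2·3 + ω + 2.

ω·5 + 5

step 0: 17 = 4^2 + 1; sub 5 for 4: 5^2 + 1; = 26; G_1 = 26−1 = 25
step 1: 25 = 5^2; sub 6 for 5: 6^2; = 36; G_2 = 36−1 = 35
step 2: 35 = 5·6 + 5; sub 7 for 6: 5·7 + 5; = 40; G_3 = 40−1 = 39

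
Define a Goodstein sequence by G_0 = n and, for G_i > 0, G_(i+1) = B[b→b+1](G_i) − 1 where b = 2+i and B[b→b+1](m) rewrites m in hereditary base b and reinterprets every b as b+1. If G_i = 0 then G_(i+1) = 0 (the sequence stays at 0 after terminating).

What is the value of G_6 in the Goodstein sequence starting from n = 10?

84073323

G_0 = 10. HB_2(10) = 2^(2 + 1) + 2. Bump = 84. G_1 = 83.
G_1 = 83. HB_3(83) = 3^(3 + 1) + 2. Bump = 1026. G_2 = 1025.
G_2 = 1025. HB_4(1025) = 4^(4 + 1) + 1. Bump = 15626. G_3 = 15625.
G_3 = 15625. HB_5(15625) = 5^(5 + 1). Bump = 279936. G_4 = 279935.
G_4 = 279935. HB_6(279935) = 5·6^6 + 5·6^5 + 5·6^4 + 5·6^3 + 5·6^2 + 5·6 + 5. Bump = 4215755. G_5 = 4215754.
G_5 = 4215754. HB_7(4215754) = 5·7^7 + 5·7^5 + 5·7^4 + 5·7^3 + 5·7^2 + 5·7 + 4. Bump = 84073324. G_6 = 84073323.
G_6 = 84073323. HB_8(84073323) = 5·8^8 + 5·8^5 + 5·8^4 + 5·8^3 + 5·8^2 + 5·8 + 3. Bump = 1937434593. G_7 = 1937434592.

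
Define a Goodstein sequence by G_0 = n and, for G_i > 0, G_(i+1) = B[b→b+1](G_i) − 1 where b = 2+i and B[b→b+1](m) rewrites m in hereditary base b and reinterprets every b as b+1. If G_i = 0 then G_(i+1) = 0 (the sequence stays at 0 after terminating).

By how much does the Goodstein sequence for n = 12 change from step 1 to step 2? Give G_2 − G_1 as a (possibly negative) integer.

958

[0] 12 ≡ 2^(2 + 1) + 2^2 (base 2). Lift 3: 108. −1: 107.
[1] 107 ≡ 3^(3 + 1) + 2·3^2 + 2·3 + 2 (base 3). Lift 4: 1066. −1: 1065.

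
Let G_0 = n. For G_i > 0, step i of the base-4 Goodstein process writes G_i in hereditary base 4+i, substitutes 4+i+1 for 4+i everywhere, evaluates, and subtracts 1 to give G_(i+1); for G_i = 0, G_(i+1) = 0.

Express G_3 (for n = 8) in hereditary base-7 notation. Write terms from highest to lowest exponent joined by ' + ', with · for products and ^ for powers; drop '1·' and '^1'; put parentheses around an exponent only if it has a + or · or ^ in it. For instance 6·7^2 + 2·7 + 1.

7 + 2

[0] 8 ≡ 2·4 (base 4). Lift 5: 10. −1: 9.
[1] 9 ≡ 5 + 4 (base 5). Lift 6: 10. −1: 9.
[2] 9 ≡ 6 + 3 (base 6). Lift 7: 10. −1: 9.
[3] 9 ≡ 7 + 2 (base 7). Lift 8: 10. −1: 9.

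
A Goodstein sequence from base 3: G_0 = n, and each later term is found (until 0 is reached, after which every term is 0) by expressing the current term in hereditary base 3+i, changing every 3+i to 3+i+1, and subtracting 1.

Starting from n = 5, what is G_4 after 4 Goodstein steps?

4

(0) 5|_3 = 3 + 2 ↦ 4 + 2|_4 = 6 ⇒ 5
(1) 5|_4 = 4 + 1 ↦ 5 + 1|_5 = 6 ⇒ 5
(2) 5|_5 = 5 ↦ 6|_6 = 6 ⇒ 5
(3) 5|_6 = 5 ↦ 5|_7 = 5 ⇒ 4
(4) 4|_7 = 4 ↦ 4|_8 = 4 ⇒ 3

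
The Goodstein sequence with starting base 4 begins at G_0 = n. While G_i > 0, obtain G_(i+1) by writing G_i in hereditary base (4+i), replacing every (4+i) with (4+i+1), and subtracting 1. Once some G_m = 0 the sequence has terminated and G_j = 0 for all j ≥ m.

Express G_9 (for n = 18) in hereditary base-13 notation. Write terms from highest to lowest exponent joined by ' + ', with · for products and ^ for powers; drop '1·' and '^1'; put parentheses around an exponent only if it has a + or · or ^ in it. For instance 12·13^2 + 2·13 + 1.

i=0: 18 = 4^2 + 2 (b=4); 4→5: 5^2 + 2 = 27; 27−1 = 26
i=1: 26 = 5^2 + 1 (b=5); 5→6: 6^2 + 1 = 37; 37−1 = 36
i=2: 36 = 6^2 (b=6); 6→7: 7^2 = 49; 49−1 = 48
i=3: 48 = 6·7 + 6 (b=7); 7→8: 6·8 + 6 = 54; 54−1 = 53
i=4: 53 = 6·8 + 5 (b=8); 8→9: 6·9 + 5 = 59; 59−1 = 58
i=5: 58 = 6·9 + 4 (b=9); 9→10: 6·10 + 4 = 64; 64−1 = 63
i=6: 63 = 6·10 + 3 (b=10); 10→11: 6·11 + 3 = 69; 69−1 = 68
i=7: 68 = 6·11 + 2 (b=11); 11→12: 6·12 + 2 = 74; 74−1 = 73
i=8: 73 = 6·12 + 1 (b=12); 12→13: 6·13 + 1 = 79; 79−1 = 78

6·13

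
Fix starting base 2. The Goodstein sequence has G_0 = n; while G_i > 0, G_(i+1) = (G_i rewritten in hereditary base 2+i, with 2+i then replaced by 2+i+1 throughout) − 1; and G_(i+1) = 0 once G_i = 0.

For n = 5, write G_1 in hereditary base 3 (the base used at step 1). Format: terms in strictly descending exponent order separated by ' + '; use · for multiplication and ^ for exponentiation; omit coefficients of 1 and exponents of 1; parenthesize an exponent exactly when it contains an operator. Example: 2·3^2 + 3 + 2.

base 2: 5 = 2^2 + 1; at 3: 3^3 + 1 = 28; next = 27
base 3: 27 = 3^3; at 4: 4^4 = 256; next = 255

3^3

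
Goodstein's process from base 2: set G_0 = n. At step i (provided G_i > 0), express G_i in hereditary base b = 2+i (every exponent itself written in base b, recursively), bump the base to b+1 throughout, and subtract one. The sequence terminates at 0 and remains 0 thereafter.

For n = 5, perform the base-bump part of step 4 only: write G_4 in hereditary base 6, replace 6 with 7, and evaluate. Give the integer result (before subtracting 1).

1198

(0) 5|_2 = 2^2 + 1 ↦ 3^3 + 1|_3 = 28 ⇒ 27
(1) 27|_3 = 3^3 ↦ 4^4|_4 = 256 ⇒ 255
(2) 255|_4 = 3·4^3 + 3·4^2 + 3·4 + 3 ↦ 3·5^3 + 3·5^2 + 3·5 + 3|_5 = 468 ⇒ 467
(3) 467|_5 = 3·5^3 + 3·5^2 + 3·5 + 2 ↦ 3·6^3 + 3·6^2 + 3·6 + 2|_6 = 776 ⇒ 775
(4) 775|_6 = 3·6^3 + 3·6^2 + 3·6 + 1 ↦ 3·7^3 + 3·7^2 + 3·7 + 1|_7 = 1198 ⇒ 1197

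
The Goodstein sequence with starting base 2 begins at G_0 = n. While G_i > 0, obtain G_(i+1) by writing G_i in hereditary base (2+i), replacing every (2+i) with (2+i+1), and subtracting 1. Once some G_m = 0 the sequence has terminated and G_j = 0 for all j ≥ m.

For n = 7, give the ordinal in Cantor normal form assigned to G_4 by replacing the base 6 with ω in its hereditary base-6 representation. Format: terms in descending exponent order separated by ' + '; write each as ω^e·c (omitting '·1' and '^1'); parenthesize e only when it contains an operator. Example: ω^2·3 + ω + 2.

ω^ω + 1

i=0: 7 = 2^2 + 2 + 1 (b=2); 2→3: 3^3 + 3 + 1 = 31; 31−1 = 30
i=1: 30 = 3^3 + 3 (b=3); 3→4: 4^4 + 4 = 260; 260−1 = 259
i=2: 259 = 4^4 + 3 (b=4); 4→5: 5^5 + 3 = 3128; 3128−1 = 3127
i=3: 3127 = 5^5 + 2 (b=5); 5→6: 6^6 + 2 = 46658; 46658−1 = 46657
i=4: 46657 = 6^6 + 1 (b=6); 6→7: 7^7 + 1 = 823544; 823544−1 = 823543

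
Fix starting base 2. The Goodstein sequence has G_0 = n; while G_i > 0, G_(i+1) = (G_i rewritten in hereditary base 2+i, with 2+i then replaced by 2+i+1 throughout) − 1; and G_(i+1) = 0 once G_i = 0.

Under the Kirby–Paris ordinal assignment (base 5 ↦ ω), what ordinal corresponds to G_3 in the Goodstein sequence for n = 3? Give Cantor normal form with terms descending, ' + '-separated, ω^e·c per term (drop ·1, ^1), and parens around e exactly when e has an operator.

2

3 —HB2→ 2 + 1 —bump→ 3 + 1 = 4 —(−1)→ 3
3 —HB3→ 3 —bump→ 4 = 4 —(−1)→ 3
3 —HB4→ 3 —bump→ 3 = 3 —(−1)→ 2
2 —HB5→ 2 —bump→ 2 = 2 —(−1)→ 1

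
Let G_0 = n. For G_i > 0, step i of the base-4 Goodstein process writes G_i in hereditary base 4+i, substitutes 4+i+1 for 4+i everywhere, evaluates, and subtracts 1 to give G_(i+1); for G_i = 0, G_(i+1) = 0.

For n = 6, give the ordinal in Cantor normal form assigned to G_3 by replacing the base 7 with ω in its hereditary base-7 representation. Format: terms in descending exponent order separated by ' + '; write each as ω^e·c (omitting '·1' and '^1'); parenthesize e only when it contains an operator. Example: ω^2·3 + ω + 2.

6

step 0: 6 = 4 + 2; sub 5 for 4: 5 + 2; = 7; G_1 = 7−1 = 6
step 1: 6 = 5 + 1; sub 6 for 5: 6 + 1; = 7; G_2 = 7−1 = 6
step 2: 6 = 6; sub 7 for 6: 7; = 7; G_3 = 7−1 = 6
step 3: 6 = 6; sub 8 for 7: 6; = 6; G_4 = 6−1 = 5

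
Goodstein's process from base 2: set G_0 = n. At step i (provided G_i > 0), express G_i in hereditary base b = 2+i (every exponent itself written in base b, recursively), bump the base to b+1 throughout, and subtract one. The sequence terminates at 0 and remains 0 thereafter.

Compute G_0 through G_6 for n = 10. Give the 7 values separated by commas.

(0) 10|_2 = 2^(2 + 1) + 2 ↦ 3^(3 + 1) + 3|_3 = 84 ⇒ 83
(1) 83|_3 = 3^(3 + 1) + 2 ↦ 4^(4 + 1) + 2|_4 = 1026 ⇒ 1025
(2) 1025|_4 = 4^(4 + 1) + 1 ↦ 5^(5 + 1) + 1|_5 = 15626 ⇒ 15625
(3) 15625|_5 = 5^(5 + 1) ↦ 6^(6 + 1)|_6 = 279936 ⇒ 279935
(4) 279935|_6 = 5·6^6 + 5·6^5 + 5·6^4 + 5·6^3 + 5·6^2 + 5·6 + 5 ↦ 5·7^7 + 5·7^5 + 5·7^4 + 5·7^3 + 5·7^2 + 5·7 + 5|_7 = 4215755 ⇒ 4215754
(5) 4215754|_7 = 5·7^7 + 5·7^5 + 5·7^4 + 5·7^3 + 5·7^2 + 5·7 + 4 ↦ 5·8^8 + 5·8^5 + 5·8^4 + 5·8^3 + 5·8^2 + 5·8 + 4|_8 = 84073324 ⇒ 84073323

10, 83, 1025, 15625, 279935, 4215754, 84073323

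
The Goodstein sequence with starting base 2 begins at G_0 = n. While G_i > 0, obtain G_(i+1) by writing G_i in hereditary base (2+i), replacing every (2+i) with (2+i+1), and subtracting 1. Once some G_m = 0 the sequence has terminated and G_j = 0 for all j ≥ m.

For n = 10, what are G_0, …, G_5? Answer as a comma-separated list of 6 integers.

base 2: 10 = 2^(2 + 1) + 2; at 3: 3^(3 + 1) + 3 = 84; next = 83
base 3: 83 = 3^(3 + 1) + 2; at 4: 4^(4 + 1) + 2 = 1026; next = 1025
base 4: 1025 = 4^(4 + 1) + 1; at 5: 5^(5 + 1) + 1 = 15626; next = 15625
base 5: 15625 = 5^(5 + 1); at 6: 6^(6 + 1) = 279936; next = 279935
base 6: 279935 = 5·6^6 + 5·6^5 + 5·6^4 + 5·6^3 + 5·6^2 + 5·6 + 5; at 7: 5·7^7 + 5·7^5 + 5·7^4 + 5·7^3 + 5·7^2 + 5·7 + 5 = 4215755; next = 4215754

10, 83, 1025, 15625, 279935, 4215754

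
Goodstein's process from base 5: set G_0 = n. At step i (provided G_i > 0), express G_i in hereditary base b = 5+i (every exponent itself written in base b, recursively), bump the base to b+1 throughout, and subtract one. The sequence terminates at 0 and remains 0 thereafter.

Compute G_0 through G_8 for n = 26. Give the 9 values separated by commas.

26, 36, 48, 53, 58, 63, 68, 73, 78

26 —HB5→ 5^2 + 1 —bump→ 6^2 + 1 = 37 —(−1)→ 36
36 —HB6→ 6^2 —bump→ 7^2 = 49 —(−1)→ 48
48 —HB7→ 6·7 + 6 —bump→ 6·8 + 6 = 54 —(−1)→ 53
53 —HB8→ 6·8 + 5 —bump→ 6·9 + 5 = 59 —(−1)→ 58
58 —HB9→ 6·9 + 4 —bump→ 6·10 + 4 = 64 —(−1)→ 63
63 —HB10→ 6·10 + 3 —bump→ 6·11 + 3 = 69 —(−1)→ 68
68 —HB11→ 6·11 + 2 —bump→ 6·12 + 2 = 74 —(−1)→ 73
73 —HB12→ 6·12 + 1 —bump→ 6·13 + 1 = 79 —(−1)→ 78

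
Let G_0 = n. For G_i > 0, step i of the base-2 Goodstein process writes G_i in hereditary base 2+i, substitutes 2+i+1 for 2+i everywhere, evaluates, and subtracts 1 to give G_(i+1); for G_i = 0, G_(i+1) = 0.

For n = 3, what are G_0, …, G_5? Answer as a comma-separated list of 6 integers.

[0] 3 ≡ 2 + 1 (base 2). Lift 3: 4. −1: 3.
[1] 3 ≡ 3 (base 3). Lift 4: 4. −1: 3.
[2] 3 ≡ 3 (base 4). Lift 5: 3. −1: 2.
[3] 2 ≡ 2 (base 5). Lift 6: 2. −1: 1.
[4] 1 ≡ 1 (base 6). Lift 7: 1. −1: 0.

3, 3, 3, 2, 1, 0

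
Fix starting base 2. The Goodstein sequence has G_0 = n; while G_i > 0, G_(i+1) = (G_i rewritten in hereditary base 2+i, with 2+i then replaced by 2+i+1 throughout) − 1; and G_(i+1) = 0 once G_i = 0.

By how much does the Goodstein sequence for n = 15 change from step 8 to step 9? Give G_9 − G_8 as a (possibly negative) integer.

step 0: 15 = 2^(2 + 1) + 2^2 + 2 + 1; sub 3 for 2: 3^(3 + 1) + 3^3 + 3 + 1; = 112; G_1 = 112−1 = 111
step 1: 111 = 3^(3 + 1) + 3^3 + 3; sub 4 for 3: 4^(4 + 1) + 4^4 + 4; = 1284; G_2 = 1284−1 = 1283
step 2: 1283 = 4^(4 + 1) + 4^4 + 3; sub 5 for 4: 5^(5 + 1) + 5^5 + 3; = 18753; G_3 = 18753−1 = 18752
step 3: 18752 = 5^(5 + 1) + 5^5 + 2; sub 6 for 5: 6^(6 + 1) + 6^6 + 2; = 326594; G_4 = 326594−1 = 326593
step 4: 326593 = 6^(6 + 1) + 6^6 + 1; sub 7 for 6: 7^(7 + 1) + 7^7 + 1; = 6588345; G_5 = 6588345−1 = 6588344
step 5: 6588344 = 7^(7 + 1) + 7^7; sub 8 for 7: 8^(8 + 1) + 8^8; = 150994944; G_6 = 150994944−1 = 150994943
step 6: 150994943 = 8^(8 + 1) + 7·8^7 + 7·8^6 + 7·8^5 + 7·8^4 + 7·8^3 + 7·8^2 + 7·8 + 7; sub 9 for 8: 9^(9 + 1) + 7·9^7 + 7·9^6 + 7·9^5 + 7·9^4 + 7·9^3 + 7·9^2 + 7·9 + 7; = 3524450281; G_7 = 3524450281−1 = 3524450280
step 7: 3524450280 = 9^(9 + 1) + 7·9^7 + 7·9^6 + 7·9^5 + 7·9^4 + 7·9^3 + 7·9^2 + 7·9 + 6; sub 10 for 9: 10^(10 + 1) + 7·10^7 + 7·10^6 + 7·10^5 + 7·10^4 + 7·10^3 + 7·10^2 + 7·10 + 6; = 100077777776; G_8 = 100077777776−1 = 100077777775
step 8: 100077777775 = 10^(10 + 1) + 7·10^7 + 7·10^6 + 7·10^5 + 7·10^4 + 7·10^3 + 7·10^2 + 7·10 + 5; sub 11 for 10: 11^(11 + 1) + 7·11^7 + 7·11^6 + 7·11^5 + 7·11^4 + 7·11^3 + 7·11^2 + 7·11 + 5; = 3138578427935; G_9 = 3138578427935−1 = 3138578427934

3038500650159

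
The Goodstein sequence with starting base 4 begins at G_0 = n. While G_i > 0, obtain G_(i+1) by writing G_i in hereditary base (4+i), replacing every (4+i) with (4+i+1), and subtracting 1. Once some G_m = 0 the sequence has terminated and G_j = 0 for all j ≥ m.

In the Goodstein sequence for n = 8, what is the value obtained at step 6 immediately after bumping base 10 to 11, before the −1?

8 —HB4→ 2·4 —bump→ 2·5 = 10 —(−1)→ 9
9 —HB5→ 5 + 4 —bump→ 6 + 4 = 10 —(−1)→ 9
9 —HB6→ 6 + 3 —bump→ 7 + 3 = 10 —(−1)→ 9
9 —HB7→ 7 + 2 —bump→ 8 + 2 = 10 —(−1)→ 9
9 —HB8→ 8 + 1 —bump→ 9 + 1 = 10 —(−1)→ 9
9 —HB9→ 9 —bump→ 10 = 10 —(−1)→ 9

9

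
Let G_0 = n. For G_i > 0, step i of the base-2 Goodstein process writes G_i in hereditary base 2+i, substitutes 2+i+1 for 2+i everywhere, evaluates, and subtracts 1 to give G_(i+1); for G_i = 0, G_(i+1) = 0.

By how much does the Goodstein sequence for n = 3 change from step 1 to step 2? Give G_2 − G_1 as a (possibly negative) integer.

0

G_0=3  [base 2] 2 + 1  →[2↦3]→  3 + 1 = 4  −1 ⇒ G_1=3
G_1=3  [base 3] 3  →[3↦4]→  4 = 4  −1 ⇒ G_2=3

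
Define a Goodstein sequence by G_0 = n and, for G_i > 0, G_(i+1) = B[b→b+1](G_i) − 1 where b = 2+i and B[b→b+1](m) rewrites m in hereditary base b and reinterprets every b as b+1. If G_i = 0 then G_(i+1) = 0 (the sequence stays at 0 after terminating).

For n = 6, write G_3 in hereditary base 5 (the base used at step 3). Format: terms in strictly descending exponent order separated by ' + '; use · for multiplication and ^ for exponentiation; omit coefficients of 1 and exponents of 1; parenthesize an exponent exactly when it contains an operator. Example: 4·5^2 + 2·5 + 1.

6 —HB2→ 2^2 + 2 —bump→ 3^3 + 3 = 30 —(−1)→ 29
29 —HB3→ 3^3 + 2 —bump→ 4^4 + 2 = 258 —(−1)→ 257
257 —HB4→ 4^4 + 1 —bump→ 5^5 + 1 = 3126 —(−1)→ 3125

5^5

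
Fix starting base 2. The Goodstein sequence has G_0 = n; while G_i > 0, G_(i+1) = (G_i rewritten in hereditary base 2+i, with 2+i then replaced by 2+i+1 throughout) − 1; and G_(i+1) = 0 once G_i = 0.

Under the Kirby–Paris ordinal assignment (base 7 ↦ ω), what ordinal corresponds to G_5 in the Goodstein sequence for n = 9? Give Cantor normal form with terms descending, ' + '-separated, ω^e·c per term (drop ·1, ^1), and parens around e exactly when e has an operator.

[0] 9 ≡ 2^(2 + 1) + 1 (base 2). Lift 3: 82. −1: 81.
[1] 81 ≡ 3^(3 + 1) (base 3). Lift 4: 1024. −1: 1023.
[2] 1023 ≡ 3·4^4 + 3·4^3 + 3·4^2 + 3·4 + 3 (base 4). Lift 5: 9843. −1: 9842.
[3] 9842 ≡ 3·5^5 + 3·5^3 + 3·5^2 + 3·5 + 2 (base 5). Lift 6: 140744. −1: 140743.
[4] 140743 ≡ 3·6^6 + 3·6^3 + 3·6^2 + 3·6 + 1 (base 6). Lift 7: 2471827. −1: 2471826.
[5] 2471826 ≡ 3·7^7 + 3·7^3 + 3·7^2 + 3·7 (base 7). Lift 8: 50333400. −1: 50333399.

ω^ω·3 + ω^3·3 + ω^2·3 + ω·3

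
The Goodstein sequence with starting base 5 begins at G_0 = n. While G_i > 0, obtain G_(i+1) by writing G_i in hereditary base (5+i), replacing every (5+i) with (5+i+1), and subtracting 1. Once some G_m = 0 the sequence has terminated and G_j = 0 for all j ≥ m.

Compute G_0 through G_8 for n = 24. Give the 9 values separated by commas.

24, 27, 30, 33, 36, 39, 41, 43, 45

base 5: 24 = 4·5 + 4; at 6: 4·6 + 4 = 28; next = 27
base 6: 27 = 4·6 + 3; at 7: 4·7 + 3 = 31; next = 30
base 7: 30 = 4·7 + 2; at 8: 4·8 + 2 = 34; next = 33
base 8: 33 = 4·8 + 1; at 9: 4·9 + 1 = 37; next = 36
base 9: 36 = 4·9; at 10: 4·10 = 40; next = 39
base 10: 39 = 3·10 + 9; at 11: 3·11 + 9 = 42; next = 41
base 11: 41 = 3·11 + 8; at 12: 3·12 + 8 = 44; next = 43
base 12: 43 = 3·12 + 7; at 13: 3·13 + 7 = 46; next = 45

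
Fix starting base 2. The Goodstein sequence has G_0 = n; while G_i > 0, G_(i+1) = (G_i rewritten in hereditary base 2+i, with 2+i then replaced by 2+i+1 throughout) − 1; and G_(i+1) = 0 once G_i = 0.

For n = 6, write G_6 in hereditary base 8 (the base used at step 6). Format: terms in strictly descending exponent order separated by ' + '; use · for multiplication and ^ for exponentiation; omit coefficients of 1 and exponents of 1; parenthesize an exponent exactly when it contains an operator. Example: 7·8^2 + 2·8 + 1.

(0) 6|_2 = 2^2 + 2 ↦ 3^3 + 3|_3 = 30 ⇒ 29
(1) 29|_3 = 3^3 + 2 ↦ 4^4 + 2|_4 = 258 ⇒ 257
(2) 257|_4 = 4^4 + 1 ↦ 5^5 + 1|_5 = 3126 ⇒ 3125
(3) 3125|_5 = 5^5 ↦ 6^6|_6 = 46656 ⇒ 46655
(4) 46655|_6 = 5·6^5 + 5·6^4 + 5·6^3 + 5·6^2 + 5·6 + 5 ↦ 5·7^5 + 5·7^4 + 5·7^3 + 5·7^2 + 5·7 + 5|_7 = 98040 ⇒ 98039
(5) 98039|_7 = 5·7^5 + 5·7^4 + 5·7^3 + 5·7^2 + 5·7 + 4 ↦ 5·8^5 + 5·8^4 + 5·8^3 + 5·8^2 + 5·8 + 4|_8 = 187244 ⇒ 187243
(6) 187243|_8 = 5·8^5 + 5·8^4 + 5·8^3 + 5·8^2 + 5·8 + 3 ↦ 5·9^5 + 5·9^4 + 5·9^3 + 5·9^2 + 5·9 + 3|_9 = 332148 ⇒ 332147

5·8^5 + 5·8^4 + 5·8^3 + 5·8^2 + 5·8 + 3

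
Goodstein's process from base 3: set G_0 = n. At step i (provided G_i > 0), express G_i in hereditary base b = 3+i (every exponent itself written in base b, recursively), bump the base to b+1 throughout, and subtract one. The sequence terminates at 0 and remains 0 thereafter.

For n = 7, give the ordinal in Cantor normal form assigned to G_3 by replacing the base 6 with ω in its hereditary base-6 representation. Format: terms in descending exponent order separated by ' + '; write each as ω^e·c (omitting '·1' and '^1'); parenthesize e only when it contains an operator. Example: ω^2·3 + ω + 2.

G_0 = 7. HB_3(7) = 2·3 + 1. Bump = 9. G_1 = 8.
G_1 = 8. HB_4(8) = 2·4. Bump = 10. G_2 = 9.
G_2 = 9. HB_5(9) = 5 + 4. Bump = 10. G_3 = 9.
G_3 = 9. HB_6(9) = 6 + 3. Bump = 10. G_4 = 9.

ω + 3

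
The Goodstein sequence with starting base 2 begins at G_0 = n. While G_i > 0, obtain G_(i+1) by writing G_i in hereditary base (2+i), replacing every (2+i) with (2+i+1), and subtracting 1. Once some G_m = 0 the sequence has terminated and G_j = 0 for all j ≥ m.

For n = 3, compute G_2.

base 2: 3 = 2 + 1; at 3: 3 + 1 = 4; next = 3
base 3: 3 = 3; at 4: 4 = 4; next = 3
base 4: 3 = 3; at 5: 3 = 3; next = 2

3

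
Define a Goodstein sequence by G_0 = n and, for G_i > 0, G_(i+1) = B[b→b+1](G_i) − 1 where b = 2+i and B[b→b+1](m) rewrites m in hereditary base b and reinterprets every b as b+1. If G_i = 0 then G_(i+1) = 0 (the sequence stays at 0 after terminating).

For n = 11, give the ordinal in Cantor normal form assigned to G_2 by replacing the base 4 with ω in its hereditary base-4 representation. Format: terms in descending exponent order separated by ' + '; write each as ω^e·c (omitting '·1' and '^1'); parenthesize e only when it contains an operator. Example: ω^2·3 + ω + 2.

ω^(ω + 1) + 3

G_0=11  [base 2] 2^(2 + 1) + 2 + 1  →[2↦3]→  3^(3 + 1) + 3 + 1 = 85  −1 ⇒ G_1=84
G_1=84  [base 3] 3^(3 + 1) + 3  →[3↦4]→  4^(4 + 1) + 4 = 1028  −1 ⇒ G_2=1027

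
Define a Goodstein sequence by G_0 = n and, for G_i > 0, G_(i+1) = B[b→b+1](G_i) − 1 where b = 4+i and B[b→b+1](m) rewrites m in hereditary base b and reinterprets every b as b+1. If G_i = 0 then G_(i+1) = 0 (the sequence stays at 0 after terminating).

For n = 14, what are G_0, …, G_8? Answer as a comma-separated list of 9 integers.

G_0 = 14. HB_4(14) = 3·4 + 2. Bump = 17. G_1 = 16.
G_1 = 16. HB_5(16) = 3·5 + 1. Bump = 19. G_2 = 18.
G_2 = 18. HB_6(18) = 3·6. Bump = 21. G_3 = 20.
G_3 = 20. HB_7(20) = 2·7 + 6. Bump = 22. G_4 = 21.
G_4 = 21. HB_8(21) = 2·8 + 5. Bump = 23. G_5 = 22.
G_5 = 22. HB_9(22) = 2·9 + 4. Bump = 24. G_6 = 23.
G_6 = 23. HB_10(23) = 2·10 + 3. Bump = 25. G_7 = 24.
G_7 = 24. HB_11(24) = 2·11 + 2. Bump = 26. G_8 = 25.

14, 16, 18, 20, 21, 22, 23, 24, 25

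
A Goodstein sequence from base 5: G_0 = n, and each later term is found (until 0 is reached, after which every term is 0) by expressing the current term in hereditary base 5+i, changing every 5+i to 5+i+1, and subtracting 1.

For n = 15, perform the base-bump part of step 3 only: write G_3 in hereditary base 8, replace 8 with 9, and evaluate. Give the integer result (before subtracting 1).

base 5: 15 = 3·5; at 6: 3·6 = 18; next = 17
base 6: 17 = 2·6 + 5; at 7: 2·7 + 5 = 19; next = 18
base 7: 18 = 2·7 + 4; at 8: 2·8 + 4 = 20; next = 19

21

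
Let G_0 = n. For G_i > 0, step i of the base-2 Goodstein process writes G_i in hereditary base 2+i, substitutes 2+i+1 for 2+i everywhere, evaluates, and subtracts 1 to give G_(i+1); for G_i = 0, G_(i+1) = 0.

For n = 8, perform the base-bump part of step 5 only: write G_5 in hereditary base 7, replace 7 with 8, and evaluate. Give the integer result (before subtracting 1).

8 —HB2→ 2^(2 + 1) —bump→ 3^(3 + 1) = 81 —(−1)→ 80
80 —HB3→ 2·3^3 + 2·3^2 + 2·3 + 2 —bump→ 2·4^4 + 2·4^2 + 2·4 + 2 = 554 —(−1)→ 553
553 —HB4→ 2·4^4 + 2·4^2 + 2·4 + 1 —bump→ 2·5^5 + 2·5^2 + 2·5 + 1 = 6311 —(−1)→ 6310
6310 —HB5→ 2·5^5 + 2·5^2 + 2·5 —bump→ 2·6^6 + 2·6^2 + 2·6 = 93396 —(−1)→ 93395
93395 —HB6→ 2·6^6 + 2·6^2 + 6 + 5 —bump→ 2·7^7 + 2·7^2 + 7 + 5 = 1647196 —(−1)→ 1647195
1647195 —HB7→ 2·7^7 + 2·7^2 + 7 + 4 —bump→ 2·8^8 + 2·8^2 + 8 + 4 = 33554572 —(−1)→ 33554571

33554572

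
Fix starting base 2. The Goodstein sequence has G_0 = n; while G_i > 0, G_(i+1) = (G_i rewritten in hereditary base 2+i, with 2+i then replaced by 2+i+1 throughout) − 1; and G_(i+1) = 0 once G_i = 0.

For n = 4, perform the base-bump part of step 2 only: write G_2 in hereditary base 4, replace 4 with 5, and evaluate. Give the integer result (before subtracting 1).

61

i=0: 4 = 2^2 (b=2); 2→3: 3^3 = 27; 27−1 = 26
i=1: 26 = 2·3^2 + 2·3 + 2 (b=3); 3→4: 2·4^2 + 2·4 + 2 = 42; 42−1 = 41
i=2: 41 = 2·4^2 + 2·4 + 1 (b=4); 4→5: 2·5^2 + 2·5 + 1 = 61; 61−1 = 60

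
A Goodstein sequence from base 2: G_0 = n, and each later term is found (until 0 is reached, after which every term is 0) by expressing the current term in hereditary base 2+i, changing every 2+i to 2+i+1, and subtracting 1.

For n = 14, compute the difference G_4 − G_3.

307841

[0] 14 ≡ 2^(2 + 1) + 2^2 + 2 (base 2). Lift 3: 111. −1: 110.
[1] 110 ≡ 3^(3 + 1) + 3^3 + 2 (base 3). Lift 4: 1282. −1: 1281.
[2] 1281 ≡ 4^(4 + 1) + 4^4 + 1 (base 4). Lift 5: 18751. −1: 18750.
[3] 18750 ≡ 5^(5 + 1) + 5^5 (base 5). Lift 6: 326592. −1: 326591.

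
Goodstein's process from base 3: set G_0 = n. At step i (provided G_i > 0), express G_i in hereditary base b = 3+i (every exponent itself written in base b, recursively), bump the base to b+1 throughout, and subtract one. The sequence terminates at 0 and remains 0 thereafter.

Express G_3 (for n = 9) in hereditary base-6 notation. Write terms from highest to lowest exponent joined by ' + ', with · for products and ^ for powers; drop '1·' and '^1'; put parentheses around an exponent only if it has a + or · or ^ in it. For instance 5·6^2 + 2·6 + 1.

3·6 + 1

[0] 9 ≡ 3^2 (base 3). Lift 4: 16. −1: 15.
[1] 15 ≡ 3·4 + 3 (base 4). Lift 5: 18. −1: 17.
[2] 17 ≡ 3·5 + 2 (base 5). Lift 6: 20. −1: 19.
[3] 19 ≡ 3·6 + 1 (base 6). Lift 7: 22. −1: 21.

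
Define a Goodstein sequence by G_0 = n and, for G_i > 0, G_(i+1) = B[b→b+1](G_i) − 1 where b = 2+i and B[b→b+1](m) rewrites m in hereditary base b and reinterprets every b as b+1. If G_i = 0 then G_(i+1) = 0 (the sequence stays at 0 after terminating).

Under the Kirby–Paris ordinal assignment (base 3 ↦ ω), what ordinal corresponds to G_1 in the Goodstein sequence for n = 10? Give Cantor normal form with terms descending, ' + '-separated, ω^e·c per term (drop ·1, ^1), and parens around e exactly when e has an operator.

ω^(ω + 1) + 2

i=0: 10 = 2^(2 + 1) + 2 (b=2); 2→3: 3^(3 + 1) + 3 = 84; 84−1 = 83
i=1: 83 = 3^(3 + 1) + 2 (b=3); 3→4: 4^(4 + 1) + 2 = 1026; 1026−1 = 1025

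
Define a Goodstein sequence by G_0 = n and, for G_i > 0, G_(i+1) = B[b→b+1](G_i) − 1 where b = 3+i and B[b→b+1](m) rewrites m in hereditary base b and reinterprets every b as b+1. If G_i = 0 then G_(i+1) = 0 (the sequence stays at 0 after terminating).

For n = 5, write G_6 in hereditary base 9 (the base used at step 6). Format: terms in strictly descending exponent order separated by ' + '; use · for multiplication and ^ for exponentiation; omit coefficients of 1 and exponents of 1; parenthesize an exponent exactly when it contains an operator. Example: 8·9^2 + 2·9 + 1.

base 3: 5 = 3 + 2; at 4: 4 + 2 = 6; next = 5
base 4: 5 = 4 + 1; at 5: 5 + 1 = 6; next = 5
base 5: 5 = 5; at 6: 6 = 6; next = 5
base 6: 5 = 5; at 7: 5 = 5; next = 4
base 7: 4 = 4; at 8: 4 = 4; next = 3
base 8: 3 = 3; at 9: 3 = 3; next = 2

2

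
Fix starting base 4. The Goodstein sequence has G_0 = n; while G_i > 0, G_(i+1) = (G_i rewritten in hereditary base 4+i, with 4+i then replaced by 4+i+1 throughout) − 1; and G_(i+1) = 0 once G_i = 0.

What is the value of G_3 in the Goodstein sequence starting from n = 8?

9

i=0: 8 = 2·4 (b=4); 4→5: 2·5 = 10; 10−1 = 9
i=1: 9 = 5 + 4 (b=5); 5→6: 6 + 4 = 10; 10−1 = 9
i=2: 9 = 6 + 3 (b=6); 6→7: 7 + 3 = 10; 10−1 = 9
i=3: 9 = 7 + 2 (b=7); 7→8: 8 + 2 = 10; 10−1 = 9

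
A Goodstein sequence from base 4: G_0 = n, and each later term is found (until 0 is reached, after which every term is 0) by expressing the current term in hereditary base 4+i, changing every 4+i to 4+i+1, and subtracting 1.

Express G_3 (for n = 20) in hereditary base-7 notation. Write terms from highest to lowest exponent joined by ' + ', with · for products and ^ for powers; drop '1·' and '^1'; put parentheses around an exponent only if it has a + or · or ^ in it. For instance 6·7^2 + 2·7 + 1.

7^2 + 2

(0) 20|_4 = 4^2 + 4 ↦ 5^2 + 5|_5 = 30 ⇒ 29
(1) 29|_5 = 5^2 + 4 ↦ 6^2 + 4|_6 = 40 ⇒ 39
(2) 39|_6 = 6^2 + 3 ↦ 7^2 + 3|_7 = 52 ⇒ 51
(3) 51|_7 = 7^2 + 2 ↦ 8^2 + 2|_8 = 66 ⇒ 65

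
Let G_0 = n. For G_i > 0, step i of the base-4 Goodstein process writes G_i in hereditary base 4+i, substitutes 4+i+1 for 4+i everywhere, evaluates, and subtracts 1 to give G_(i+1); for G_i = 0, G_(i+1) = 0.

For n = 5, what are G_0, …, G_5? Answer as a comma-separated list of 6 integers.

5, 5, 5, 4, 3, 2

i=0: 5 = 4 + 1 (b=4); 4→5: 5 + 1 = 6; 6−1 = 5
i=1: 5 = 5 (b=5); 5→6: 6 = 6; 6−1 = 5
i=2: 5 = 5 (b=6); 6→7: 5 = 5; 5−1 = 4
i=3: 4 = 4 (b=7); 7→8: 4 = 4; 4−1 = 3
i=4: 3 = 3 (b=8); 8→9: 3 = 3; 3−1 = 2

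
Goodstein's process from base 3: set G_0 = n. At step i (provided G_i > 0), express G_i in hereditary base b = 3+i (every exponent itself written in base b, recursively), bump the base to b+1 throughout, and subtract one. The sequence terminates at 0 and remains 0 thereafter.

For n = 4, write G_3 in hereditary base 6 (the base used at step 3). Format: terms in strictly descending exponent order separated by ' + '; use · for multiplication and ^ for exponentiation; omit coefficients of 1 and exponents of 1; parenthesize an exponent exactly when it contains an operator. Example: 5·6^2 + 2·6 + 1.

G_0 = 4. HB_3(4) = 3 + 1. Bump = 5. G_1 = 4.
G_1 = 4. HB_4(4) = 4. Bump = 5. G_2 = 4.
G_2 = 4. HB_5(4) = 4. Bump = 4. G_3 = 3.

3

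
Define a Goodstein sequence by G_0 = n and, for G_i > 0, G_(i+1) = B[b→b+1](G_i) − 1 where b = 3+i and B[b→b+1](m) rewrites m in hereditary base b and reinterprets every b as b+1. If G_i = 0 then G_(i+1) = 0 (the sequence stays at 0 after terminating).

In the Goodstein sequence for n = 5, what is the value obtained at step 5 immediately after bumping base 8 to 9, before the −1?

G_0 = 5. HB_3(5) = 3 + 2. Bump = 6. G_1 = 5.
G_1 = 5. HB_4(5) = 4 + 1. Bump = 6. G_2 = 5.
G_2 = 5. HB_5(5) = 5. Bump = 6. G_3 = 5.
G_3 = 5. HB_6(5) = 5. Bump = 5. G_4 = 4.
G_4 = 4. HB_7(4) = 4. Bump = 4. G_5 = 3.
G_5 = 3. HB_8(3) = 3. Bump = 3. G_6 = 2.

3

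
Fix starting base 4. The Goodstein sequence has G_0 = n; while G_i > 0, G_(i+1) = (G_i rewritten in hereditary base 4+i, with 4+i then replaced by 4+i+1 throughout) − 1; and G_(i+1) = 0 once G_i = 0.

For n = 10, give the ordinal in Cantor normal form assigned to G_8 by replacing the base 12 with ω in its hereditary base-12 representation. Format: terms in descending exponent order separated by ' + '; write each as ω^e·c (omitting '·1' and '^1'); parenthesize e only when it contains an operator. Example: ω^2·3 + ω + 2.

i=0: 10 = 2·4 + 2 (b=4); 4→5: 2·5 + 2 = 12; 12−1 = 11
i=1: 11 = 2·5 + 1 (b=5); 5→6: 2·6 + 1 = 13; 13−1 = 12
i=2: 12 = 2·6 (b=6); 6→7: 2·7 = 14; 14−1 = 13
i=3: 13 = 7 + 6 (b=7); 7→8: 8 + 6 = 14; 14−1 = 13
i=4: 13 = 8 + 5 (b=8); 8→9: 9 + 5 = 14; 14−1 = 13
i=5: 13 = 9 + 4 (b=9); 9→10: 10 + 4 = 14; 14−1 = 13
i=6: 13 = 10 + 3 (b=10); 10→11: 11 + 3 = 14; 14−1 = 13
i=7: 13 = 11 + 2 (b=11); 11→12: 12 + 2 = 14; 14−1 = 13
i=8: 13 = 12 + 1 (b=12); 12→13: 13 + 1 = 14; 14−1 = 13

ω + 1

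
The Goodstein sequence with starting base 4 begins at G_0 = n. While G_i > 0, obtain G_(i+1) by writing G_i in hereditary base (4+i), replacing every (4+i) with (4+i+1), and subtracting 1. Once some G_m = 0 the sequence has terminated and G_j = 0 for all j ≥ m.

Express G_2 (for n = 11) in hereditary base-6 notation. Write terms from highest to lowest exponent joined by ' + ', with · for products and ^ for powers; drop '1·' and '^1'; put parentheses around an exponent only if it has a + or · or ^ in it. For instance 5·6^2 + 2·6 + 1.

2·6 + 1

[0] 11 ≡ 2·4 + 3 (base 4). Lift 5: 13. −1: 12.
[1] 12 ≡ 2·5 + 2 (base 5). Lift 6: 14. −1: 13.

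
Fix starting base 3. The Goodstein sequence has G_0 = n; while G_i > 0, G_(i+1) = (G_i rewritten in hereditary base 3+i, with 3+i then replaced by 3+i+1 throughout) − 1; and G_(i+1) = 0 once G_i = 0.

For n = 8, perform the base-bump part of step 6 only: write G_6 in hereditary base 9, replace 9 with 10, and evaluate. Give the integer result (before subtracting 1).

base 3: 8 = 2·3 + 2; at 4: 2·4 + 2 = 10; next = 9
base 4: 9 = 2·4 + 1; at 5: 2·5 + 1 = 11; next = 10
base 5: 10 = 2·5; at 6: 2·6 = 12; next = 11
base 6: 11 = 6 + 5; at 7: 7 + 5 = 12; next = 11
base 7: 11 = 7 + 4; at 8: 8 + 4 = 12; next = 11
base 8: 11 = 8 + 3; at 9: 9 + 3 = 12; next = 11
base 9: 11 = 9 + 2; at 10: 10 + 2 = 12; next = 11

12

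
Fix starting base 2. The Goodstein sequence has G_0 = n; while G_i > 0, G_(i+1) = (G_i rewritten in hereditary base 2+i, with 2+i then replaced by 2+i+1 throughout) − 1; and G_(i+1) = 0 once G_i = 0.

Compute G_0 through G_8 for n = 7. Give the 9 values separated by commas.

G_0=7  [base 2] 2^2 + 2 + 1  →[2↦3]→  3^3 + 3 + 1 = 31  −1 ⇒ G_1=30
G_1=30  [base 3] 3^3 + 3  →[3↦4]→  4^4 + 4 = 260  −1 ⇒ G_2=259
G_2=259  [base 4] 4^4 + 3  →[4↦5]→  5^5 + 3 = 3128  −1 ⇒ G_3=3127
G_3=3127  [base 5] 5^5 + 2  →[5↦6]→  6^6 + 2 = 46658  −1 ⇒ G_4=46657
G_4=46657  [base 6] 6^6 + 1  →[6↦7]→  7^7 + 1 = 823544  −1 ⇒ G_5=823543
G_5=823543  [base 7] 7^7  →[7↦8]→  8^8 = 16777216  −1 ⇒ G_6=16777215
G_6=16777215  [base 8] 7·8^7 + 7·8^6 + 7·8^5 + 7·8^4 + 7·8^3 + 7·8^2 + 7·8 + 7  →[8↦9]→  7·9^7 + 7·9^6 + 7·9^5 + 7·9^4 + 7·9^3 + 7·9^2 + 7·9 + 7 = 37665880  −1 ⇒ G_7=37665879
G_7=37665879  [base 9] 7·9^7 + 7·9^6 + 7·9^5 + 7·9^4 + 7·9^3 + 7·9^2 + 7·9 + 6  →[9↦10]→  7·10^7 + 7·10^6 + 7·10^5 + 7·10^4 + 7·10^3 + 7·10^2 + 7·10 + 6 = 77777776  −1 ⇒ G_8=77777775

7, 30, 259, 3127, 46657, 823543, 16777215, 37665879, 77777775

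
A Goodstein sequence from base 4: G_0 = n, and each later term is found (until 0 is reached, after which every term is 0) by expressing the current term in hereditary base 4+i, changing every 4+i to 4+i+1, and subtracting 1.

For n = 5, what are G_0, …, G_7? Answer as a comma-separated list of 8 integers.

5, 5, 5, 4, 3, 2, 1, 0

[0] 5 ≡ 4 + 1 (base 4). Lift 5: 6. −1: 5.
[1] 5 ≡ 5 (base 5). Lift 6: 6. −1: 5.
[2] 5 ≡ 5 (base 6). Lift 7: 5. −1: 4.
[3] 4 ≡ 4 (base 7). Lift 8: 4. −1: 3.
[4] 3 ≡ 3 (base 8). Lift 9: 3. −1: 2.
[5] 2 ≡ 2 (base 9). Lift 10: 2. −1: 1.
[6] 1 ≡ 1 (base 10). Lift 11: 1. −1: 0.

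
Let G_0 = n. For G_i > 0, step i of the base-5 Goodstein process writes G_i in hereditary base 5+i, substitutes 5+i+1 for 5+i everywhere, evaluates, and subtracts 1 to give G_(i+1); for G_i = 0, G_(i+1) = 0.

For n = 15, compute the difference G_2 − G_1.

G_0 = 15. HB_5(15) = 3·5. Bump = 18. G_1 = 17.
G_1 = 17. HB_6(17) = 2·6 + 5. Bump = 19. G_2 = 18.

1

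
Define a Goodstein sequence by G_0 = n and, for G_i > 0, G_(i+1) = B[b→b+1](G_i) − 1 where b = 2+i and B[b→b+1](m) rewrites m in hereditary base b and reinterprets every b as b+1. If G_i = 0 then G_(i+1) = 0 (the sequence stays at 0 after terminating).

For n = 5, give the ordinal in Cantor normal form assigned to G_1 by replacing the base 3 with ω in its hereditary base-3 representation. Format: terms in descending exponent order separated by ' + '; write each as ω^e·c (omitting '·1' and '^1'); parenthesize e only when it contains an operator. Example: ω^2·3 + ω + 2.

ω^ω

(0) 5|_2 = 2^2 + 1 ↦ 3^3 + 1|_3 = 28 ⇒ 27
(1) 27|_3 = 3^3 ↦ 4^4|_4 = 256 ⇒ 255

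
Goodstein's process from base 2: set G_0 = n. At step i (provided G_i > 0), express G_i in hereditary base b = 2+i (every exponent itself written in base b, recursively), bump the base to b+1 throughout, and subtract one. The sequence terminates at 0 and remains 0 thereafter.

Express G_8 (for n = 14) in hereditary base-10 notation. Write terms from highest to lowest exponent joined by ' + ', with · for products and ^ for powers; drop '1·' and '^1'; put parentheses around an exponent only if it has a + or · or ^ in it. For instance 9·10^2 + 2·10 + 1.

10^(10 + 1) + 5·10^5 + 5·10^4 + 5·10^3 + 5·10^2 + 5·10 + 1

i=0: 14 = 2^(2 + 1) + 2^2 + 2 (b=2); 2→3: 3^(3 + 1) + 3^3 + 3 = 111; 111−1 = 110
i=1: 110 = 3^(3 + 1) + 3^3 + 2 (b=3); 3→4: 4^(4 + 1) + 4^4 + 2 = 1282; 1282−1 = 1281
i=2: 1281 = 4^(4 + 1) + 4^4 + 1 (b=4); 4→5: 5^(5 + 1) + 5^5 + 1 = 18751; 18751−1 = 18750
i=3: 18750 = 5^(5 + 1) + 5^5 (b=5); 5→6: 6^(6 + 1) + 6^6 = 326592; 326592−1 = 326591
i=4: 326591 = 6^(6 + 1) + 5·6^5 + 5·6^4 + 5·6^3 + 5·6^2 + 5·6 + 5 (b=6); 6→7: 7^(7 + 1) + 5·7^5 + 5·7^4 + 5·7^3 + 5·7^2 + 5·7 + 5 = 5862841; 5862841−1 = 5862840
i=5: 5862840 = 7^(7 + 1) + 5·7^5 + 5·7^4 + 5·7^3 + 5·7^2 + 5·7 + 4 (b=7); 7→8: 8^(8 + 1) + 5·8^5 + 5·8^4 + 5·8^3 + 5·8^2 + 5·8 + 4 = 134404972; 134404972−1 = 134404971
i=6: 134404971 = 8^(8 + 1) + 5·8^5 + 5·8^4 + 5·8^3 + 5·8^2 + 5·8 + 3 (b=8); 8→9: 9^(9 + 1) + 5·9^5 + 5·9^4 + 5·9^3 + 5·9^2 + 5·9 + 3 = 3487116549; 3487116549−1 = 3487116548
i=7: 3487116548 = 9^(9 + 1) + 5·9^5 + 5·9^4 + 5·9^3 + 5·9^2 + 5·9 + 2 (b=9); 9→10: 10^(10 + 1) + 5·10^5 + 5·10^4 + 5·10^3 + 5·10^2 + 5·10 + 2 = 100000555552; 100000555552−1 = 100000555551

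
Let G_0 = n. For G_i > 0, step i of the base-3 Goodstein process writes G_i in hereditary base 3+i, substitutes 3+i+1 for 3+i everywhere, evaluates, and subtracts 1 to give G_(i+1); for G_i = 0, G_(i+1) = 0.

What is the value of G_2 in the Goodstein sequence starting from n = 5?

5

step 0: 5 = 3 + 2; sub 4 for 3: 4 + 2; = 6; G_1 = 6−1 = 5
step 1: 5 = 4 + 1; sub 5 for 4: 5 + 1; = 6; G_2 = 6−1 = 5
step 2: 5 = 5; sub 6 for 5: 6; = 6; G_3 = 6−1 = 5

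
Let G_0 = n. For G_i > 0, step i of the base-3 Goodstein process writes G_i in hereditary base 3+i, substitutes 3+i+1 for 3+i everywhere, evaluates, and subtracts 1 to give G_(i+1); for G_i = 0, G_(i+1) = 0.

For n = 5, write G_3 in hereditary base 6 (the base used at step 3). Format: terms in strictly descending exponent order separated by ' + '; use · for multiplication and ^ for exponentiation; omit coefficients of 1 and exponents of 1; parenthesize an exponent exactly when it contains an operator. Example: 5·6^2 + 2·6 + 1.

5

[0] 5 ≡ 3 + 2 (base 3). Lift 4: 6. −1: 5.
[1] 5 ≡ 4 + 1 (base 4). Lift 5: 6. −1: 5.
[2] 5 ≡ 5 (base 5). Lift 6: 6. −1: 5.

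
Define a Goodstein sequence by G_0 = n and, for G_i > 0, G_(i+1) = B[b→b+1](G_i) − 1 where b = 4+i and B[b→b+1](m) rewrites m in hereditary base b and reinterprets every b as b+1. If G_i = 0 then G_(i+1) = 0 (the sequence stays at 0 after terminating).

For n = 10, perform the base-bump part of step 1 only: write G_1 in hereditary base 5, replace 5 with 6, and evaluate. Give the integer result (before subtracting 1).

13

[0] 10 ≡ 2·4 + 2 (base 4). Lift 5: 12. −1: 11.
[1] 11 ≡ 2·5 + 1 (base 5). Lift 6: 13. −1: 12.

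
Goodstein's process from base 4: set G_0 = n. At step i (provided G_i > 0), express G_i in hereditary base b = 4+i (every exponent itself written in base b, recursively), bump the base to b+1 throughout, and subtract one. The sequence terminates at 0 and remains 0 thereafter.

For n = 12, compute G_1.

step 0: 12 = 3·4; sub 5 for 4: 3·5; = 15; G_1 = 15−1 = 14
step 1: 14 = 2·5 + 4; sub 6 for 5: 2·6 + 4; = 16; G_2 = 16−1 = 15

14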